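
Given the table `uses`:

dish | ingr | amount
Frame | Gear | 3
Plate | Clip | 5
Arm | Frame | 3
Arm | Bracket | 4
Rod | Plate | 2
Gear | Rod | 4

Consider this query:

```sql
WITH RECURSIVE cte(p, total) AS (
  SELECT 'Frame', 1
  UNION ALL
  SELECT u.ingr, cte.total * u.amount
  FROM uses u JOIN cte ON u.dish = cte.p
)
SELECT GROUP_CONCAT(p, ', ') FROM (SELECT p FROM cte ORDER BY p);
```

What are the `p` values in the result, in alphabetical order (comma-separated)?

Base: (Frame, total=1).
Iteration 1: components of {Frame} -> Gear = 1*3 = 3.
Iteration 2: components of {Gear} -> Rod = 3*4 = 12.
Iteration 3: components of {Rod} -> Plate = 12*2 = 24.
Iteration 4: components of {Plate} -> Clip = 24*5 = 120.
Iteration 5: no further components; recursion stops.

Clip, Frame, Gear, Plate, Rod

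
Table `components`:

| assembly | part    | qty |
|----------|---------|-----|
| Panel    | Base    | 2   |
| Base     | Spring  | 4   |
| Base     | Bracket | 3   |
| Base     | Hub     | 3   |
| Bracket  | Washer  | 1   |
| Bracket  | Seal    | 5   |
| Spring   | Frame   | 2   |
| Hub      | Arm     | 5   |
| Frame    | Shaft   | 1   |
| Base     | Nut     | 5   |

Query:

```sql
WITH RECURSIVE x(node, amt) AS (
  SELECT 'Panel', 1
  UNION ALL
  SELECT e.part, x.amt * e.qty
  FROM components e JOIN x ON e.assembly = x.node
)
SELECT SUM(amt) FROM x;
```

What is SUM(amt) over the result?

131

Base: (Panel, amt=1).
Iteration 1: components of {Panel} -> Base = 1*2 = 2.
Iteration 2: components of {Base} -> Bracket = 2*3 = 6, Hub = 2*3 = 6, Nut = 2*5 = 10, Spring = 2*4 = 8.
Iteration 3: components of {Bracket,Hub,Nut,Spring} -> Arm = 6*5 = 30, Frame = 8*2 = 16, Seal = 6*5 = 30, Washer = 6*1 = 6.
Iteration 4: components of {Arm,Frame,Seal,Washer} -> Shaft = 16*1 = 16.
Iteration 5: no further components; recursion stops.
SUM(amt) = 1 + 2 + 8 + 6 + 6 + 10 + 16 + 6 + 30 + 30 + 16 = 131.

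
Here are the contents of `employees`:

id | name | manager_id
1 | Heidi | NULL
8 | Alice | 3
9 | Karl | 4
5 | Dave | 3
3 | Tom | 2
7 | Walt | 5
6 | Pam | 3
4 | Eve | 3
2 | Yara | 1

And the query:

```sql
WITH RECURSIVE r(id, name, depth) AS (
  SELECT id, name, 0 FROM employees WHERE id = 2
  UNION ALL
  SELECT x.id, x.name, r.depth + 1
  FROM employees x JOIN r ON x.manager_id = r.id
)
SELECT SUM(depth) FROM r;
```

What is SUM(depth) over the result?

15

Base: id=2 (Yara) at depth 0.
Iteration 1: rows with manager_id in {2} -> Tom (id 3, depth 1).
Iteration 2: rows with manager_id in {3} -> Eve (id 4, depth 2), Dave (id 5, depth 2), Pam (id 6, depth 2), Alice (id 8, depth 2).
Iteration 3: rows with manager_id in {4,5,6,8} -> Walt (id 7, depth 3), Karl (id 9, depth 3).
Iteration 4: no rows with manager_id in {7,9}; recursion stops.
SUM(depth) = 0 + 1 + 2 + 2 + 2 + 2 + 3 + 3 = 15.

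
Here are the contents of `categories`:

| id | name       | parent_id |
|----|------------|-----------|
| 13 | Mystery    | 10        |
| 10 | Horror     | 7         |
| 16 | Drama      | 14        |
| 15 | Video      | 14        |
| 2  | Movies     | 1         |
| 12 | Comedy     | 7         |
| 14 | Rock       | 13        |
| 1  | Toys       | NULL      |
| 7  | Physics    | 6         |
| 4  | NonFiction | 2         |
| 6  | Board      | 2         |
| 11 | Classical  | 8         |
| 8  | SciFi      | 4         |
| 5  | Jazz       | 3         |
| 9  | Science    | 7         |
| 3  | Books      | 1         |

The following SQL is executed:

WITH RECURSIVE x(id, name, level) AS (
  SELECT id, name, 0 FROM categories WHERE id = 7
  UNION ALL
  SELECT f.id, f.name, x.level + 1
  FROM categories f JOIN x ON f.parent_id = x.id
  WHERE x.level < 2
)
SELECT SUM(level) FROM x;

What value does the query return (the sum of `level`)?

5

Base: id=7 (Physics) at level 0.
Iteration 1: rows with parent_id in {7} -> Science (id 9, level 1), Horror (id 10, level 1), Comedy (id 12, level 1).
Iteration 2: rows with parent_id in {9,10,12} -> Mystery (id 13, level 2).
Iteration 3: level < 2 fails for all current rows; recursion stops.
SUM(level) = 0 + 1 + 1 + 1 + 2 = 5.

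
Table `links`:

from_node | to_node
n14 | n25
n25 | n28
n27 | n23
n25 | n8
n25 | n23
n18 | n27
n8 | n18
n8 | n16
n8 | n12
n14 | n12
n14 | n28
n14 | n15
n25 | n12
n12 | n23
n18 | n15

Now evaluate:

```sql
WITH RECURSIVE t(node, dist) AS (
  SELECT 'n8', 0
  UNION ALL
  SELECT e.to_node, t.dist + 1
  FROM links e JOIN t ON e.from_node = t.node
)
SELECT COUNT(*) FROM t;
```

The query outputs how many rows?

8

Base: (n8, dist=0).
Iteration 1: edges from {n8} -> (n12, dist=1), (n16, dist=1), (n18, dist=1).
Iteration 2: edges from {n12,n16,n18} -> (n15, dist=2), (n23, dist=2), (n27, dist=2).
Iteration 3: edges from {n15,n23,n27} -> (n23, dist=3).
Iteration 4: no outgoing edges from {n23}; recursion stops.
Total rows emitted: 8.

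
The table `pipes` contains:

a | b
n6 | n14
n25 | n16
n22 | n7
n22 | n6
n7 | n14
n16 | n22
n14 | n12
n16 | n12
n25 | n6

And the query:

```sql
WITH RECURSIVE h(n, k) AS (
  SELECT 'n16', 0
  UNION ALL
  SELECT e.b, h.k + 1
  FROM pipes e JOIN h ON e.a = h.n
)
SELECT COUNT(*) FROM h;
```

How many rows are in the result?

Base: (n16, k=0).
Iteration 1: edges from {n16} -> (n12, k=1), (n22, k=1).
Iteration 2: edges from {n12,n22} -> (n6, k=2), (n7, k=2).
Iteration 3: edges from {n6,n7} -> (n14, k=3) x2. [UNION ALL keeps all 2 new rows, including repeats]
Iteration 4: edges from {n14} -> (n12, k=4) x2. [UNION ALL keeps all 2 new rows, including repeats]
Iteration 5: no outgoing edges from {n12}; recursion stops.
Total rows emitted: 9.

9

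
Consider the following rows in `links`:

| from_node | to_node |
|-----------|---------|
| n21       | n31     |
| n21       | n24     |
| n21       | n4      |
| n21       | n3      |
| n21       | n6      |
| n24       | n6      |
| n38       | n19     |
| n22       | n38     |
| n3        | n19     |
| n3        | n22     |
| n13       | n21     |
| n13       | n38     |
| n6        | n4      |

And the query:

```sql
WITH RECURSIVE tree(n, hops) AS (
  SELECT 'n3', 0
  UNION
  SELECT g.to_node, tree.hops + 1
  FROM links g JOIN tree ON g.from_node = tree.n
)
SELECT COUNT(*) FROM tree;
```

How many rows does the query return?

Base: (n3, hops=0).
Iteration 1: edges from {n3} -> (n19, hops=1), (n22, hops=1).
Iteration 2: edges from {n19,n22} -> (n38, hops=2).
Iteration 3: edges from {n38} -> (n19, hops=3).
Iteration 4: no outgoing edges from {n19}; recursion stops.
Total rows emitted: 5.

5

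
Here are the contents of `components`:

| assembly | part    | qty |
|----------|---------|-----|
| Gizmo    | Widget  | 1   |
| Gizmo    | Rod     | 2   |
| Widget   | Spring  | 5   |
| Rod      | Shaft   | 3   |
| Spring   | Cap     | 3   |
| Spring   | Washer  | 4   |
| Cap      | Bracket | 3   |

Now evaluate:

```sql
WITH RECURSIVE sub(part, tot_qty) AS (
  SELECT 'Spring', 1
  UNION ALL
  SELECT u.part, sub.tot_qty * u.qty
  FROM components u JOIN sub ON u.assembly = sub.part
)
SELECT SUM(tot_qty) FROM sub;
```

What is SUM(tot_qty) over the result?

17

Base: (Spring, tot_qty=1).
Iteration 1: components of {Spring} -> Cap = 1*3 = 3, Washer = 1*4 = 4.
Iteration 2: components of {Cap,Washer} -> Bracket = 3*3 = 9.
Iteration 3: no further components; recursion stops.
SUM(tot_qty) = 1 + 3 + 4 + 9 = 17.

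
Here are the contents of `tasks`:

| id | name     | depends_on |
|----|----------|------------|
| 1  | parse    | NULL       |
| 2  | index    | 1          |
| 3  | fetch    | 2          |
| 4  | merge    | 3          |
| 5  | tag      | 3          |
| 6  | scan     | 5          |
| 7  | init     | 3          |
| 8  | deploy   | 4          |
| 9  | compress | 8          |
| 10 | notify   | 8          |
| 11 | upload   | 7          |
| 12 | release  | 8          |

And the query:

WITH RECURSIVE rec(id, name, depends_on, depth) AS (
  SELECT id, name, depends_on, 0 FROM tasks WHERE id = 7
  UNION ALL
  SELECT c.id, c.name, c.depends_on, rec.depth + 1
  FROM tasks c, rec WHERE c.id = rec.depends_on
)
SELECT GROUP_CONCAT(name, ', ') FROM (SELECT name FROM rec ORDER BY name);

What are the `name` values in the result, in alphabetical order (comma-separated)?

Base: id=7 (init), depends_on=3, depth 0.
Iteration 1: join on id=3 -> fetch (id 3, depends_on=2, depth 1).
Iteration 2: join on id=2 -> index (id 2, depends_on=1, depth 2).
Iteration 3: join on id=1 -> parse (id 1, depends_on=NULL, depth 3).
Iteration 4: depends_on is NULL; no match; recursion stops.

fetch, index, init, parse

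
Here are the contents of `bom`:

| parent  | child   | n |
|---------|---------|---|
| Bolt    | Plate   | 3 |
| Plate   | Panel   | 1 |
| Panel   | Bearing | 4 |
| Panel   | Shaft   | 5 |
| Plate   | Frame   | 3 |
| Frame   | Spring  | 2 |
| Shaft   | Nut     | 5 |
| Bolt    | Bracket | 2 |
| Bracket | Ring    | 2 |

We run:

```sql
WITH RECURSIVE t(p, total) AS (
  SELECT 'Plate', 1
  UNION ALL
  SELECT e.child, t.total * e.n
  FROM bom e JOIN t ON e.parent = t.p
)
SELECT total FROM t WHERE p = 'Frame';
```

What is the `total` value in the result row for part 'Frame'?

3

Base: (Plate, total=1).
Iteration 1: components of {Plate} -> Frame = 1*3 = 3, Panel = 1*1 = 1.
Iteration 2: components of {Frame,Panel} -> Bearing = 1*4 = 4, Shaft = 1*5 = 5, Spring = 3*2 = 6.
Iteration 3: components of {Bearing,Shaft,Spring} -> Nut = 5*5 = 25.
Iteration 4: no further components; recursion stops.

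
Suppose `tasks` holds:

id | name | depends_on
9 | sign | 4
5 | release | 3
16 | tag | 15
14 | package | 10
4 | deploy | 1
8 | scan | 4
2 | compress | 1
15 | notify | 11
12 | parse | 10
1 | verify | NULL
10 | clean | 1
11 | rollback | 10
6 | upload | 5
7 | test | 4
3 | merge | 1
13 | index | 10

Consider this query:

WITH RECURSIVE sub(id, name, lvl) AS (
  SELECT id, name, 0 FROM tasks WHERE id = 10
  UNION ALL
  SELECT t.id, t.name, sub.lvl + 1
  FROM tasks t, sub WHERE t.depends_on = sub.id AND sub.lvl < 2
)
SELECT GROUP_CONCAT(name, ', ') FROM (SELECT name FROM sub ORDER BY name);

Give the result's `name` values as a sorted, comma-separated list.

clean, index, notify, package, parse, rollback

Base: id=10 (clean) at lvl 0.
Iteration 1: rows with depends_on in {10} -> rollback (id 11, lvl 1), parse (id 12, lvl 1), index (id 13, lvl 1), package (id 14, lvl 1).
Iteration 2: rows with depends_on in {11,12,13,14} -> notify (id 15, lvl 2).
Iteration 3: lvl < 2 fails for all current rows; recursion stops.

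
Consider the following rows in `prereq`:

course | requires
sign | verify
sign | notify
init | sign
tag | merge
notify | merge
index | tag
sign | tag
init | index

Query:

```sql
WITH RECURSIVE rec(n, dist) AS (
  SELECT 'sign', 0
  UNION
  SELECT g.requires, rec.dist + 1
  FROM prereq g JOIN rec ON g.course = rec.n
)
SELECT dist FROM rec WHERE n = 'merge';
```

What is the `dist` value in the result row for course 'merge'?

Base: (sign, dist=0).
Iteration 1: edges from {sign} -> (notify, dist=1), (tag, dist=1), (verify, dist=1).
Iteration 2: edges from {notify,tag,verify} -> (merge, dist=2). [UNION drops 1 duplicate row(s)]
Iteration 3: no outgoing edges from {merge}; recursion stops.

2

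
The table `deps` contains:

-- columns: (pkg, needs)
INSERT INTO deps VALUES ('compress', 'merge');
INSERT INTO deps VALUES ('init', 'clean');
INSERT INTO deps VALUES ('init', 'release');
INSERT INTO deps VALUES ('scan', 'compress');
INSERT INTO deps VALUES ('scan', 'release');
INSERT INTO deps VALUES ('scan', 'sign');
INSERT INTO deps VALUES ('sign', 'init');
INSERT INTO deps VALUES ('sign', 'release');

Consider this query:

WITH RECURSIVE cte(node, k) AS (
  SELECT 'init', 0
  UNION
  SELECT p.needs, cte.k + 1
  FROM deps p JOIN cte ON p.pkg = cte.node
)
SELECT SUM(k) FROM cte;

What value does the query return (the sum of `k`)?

2

Base: (init, k=0).
Iteration 1: edges from {init} -> (clean, k=1), (release, k=1).
Iteration 2: no outgoing edges from {clean,release}; recursion stops.
SUM(k) = 0 + 1 + 1 = 2.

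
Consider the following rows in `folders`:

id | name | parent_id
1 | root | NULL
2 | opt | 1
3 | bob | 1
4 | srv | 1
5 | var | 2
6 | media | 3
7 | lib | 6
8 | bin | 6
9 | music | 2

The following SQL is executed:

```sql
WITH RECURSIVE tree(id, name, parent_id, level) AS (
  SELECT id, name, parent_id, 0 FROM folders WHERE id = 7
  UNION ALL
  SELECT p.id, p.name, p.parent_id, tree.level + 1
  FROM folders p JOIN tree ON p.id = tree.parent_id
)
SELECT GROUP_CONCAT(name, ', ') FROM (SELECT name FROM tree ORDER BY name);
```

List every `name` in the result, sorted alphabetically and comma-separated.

bob, lib, media, root

Base: id=7 (lib), parent_id=6, level 0.
Iteration 1: join on id=6 -> media (id 6, parent_id=3, level 1).
Iteration 2: join on id=3 -> bob (id 3, parent_id=1, level 2).
Iteration 3: join on id=1 -> root (id 1, parent_id=NULL, level 3).
Iteration 4: parent_id is NULL; no match; recursion stops.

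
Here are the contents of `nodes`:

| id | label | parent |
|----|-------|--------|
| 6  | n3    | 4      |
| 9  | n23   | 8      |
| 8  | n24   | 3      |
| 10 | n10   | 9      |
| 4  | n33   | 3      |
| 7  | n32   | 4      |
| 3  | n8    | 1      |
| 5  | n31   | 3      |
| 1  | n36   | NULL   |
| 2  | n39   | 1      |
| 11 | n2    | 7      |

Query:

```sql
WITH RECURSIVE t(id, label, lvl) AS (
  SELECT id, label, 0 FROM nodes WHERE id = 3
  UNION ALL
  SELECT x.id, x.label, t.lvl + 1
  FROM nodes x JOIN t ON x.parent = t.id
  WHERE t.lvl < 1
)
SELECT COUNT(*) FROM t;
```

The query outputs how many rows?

Base: id=3 (n8) at lvl 0.
Iteration 1: rows with parent in {3} -> n33 (id 4, lvl 1), n31 (id 5, lvl 1), n24 (id 8, lvl 1).
Iteration 2: lvl < 1 fails for all current rows; recursion stops.
Total rows emitted: 4.

4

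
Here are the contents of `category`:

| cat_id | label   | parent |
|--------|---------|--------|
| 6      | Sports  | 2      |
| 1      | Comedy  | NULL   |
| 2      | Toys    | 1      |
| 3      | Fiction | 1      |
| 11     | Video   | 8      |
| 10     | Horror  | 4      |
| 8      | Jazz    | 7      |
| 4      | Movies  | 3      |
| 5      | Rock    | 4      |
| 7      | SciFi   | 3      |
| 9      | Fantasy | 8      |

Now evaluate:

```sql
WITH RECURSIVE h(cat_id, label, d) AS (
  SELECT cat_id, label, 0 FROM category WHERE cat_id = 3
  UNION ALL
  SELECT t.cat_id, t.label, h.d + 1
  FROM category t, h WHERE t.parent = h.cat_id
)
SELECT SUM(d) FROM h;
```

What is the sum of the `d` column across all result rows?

Base: cat_id=3 (Fiction) at d 0.
Iteration 1: rows with parent in {3} -> Movies (id 4, d 1), SciFi (id 7, d 1).
Iteration 2: rows with parent in {4,7} -> Rock (id 5, d 2), Jazz (id 8, d 2), Horror (id 10, d 2).
Iteration 3: rows with parent in {5,8,10} -> Fantasy (id 9, d 3), Video (id 11, d 3).
Iteration 4: no rows with parent in {9,11}; recursion stops.
SUM(d) = 0 + 1 + 1 + 2 + 2 + 2 + 3 + 3 = 14.

14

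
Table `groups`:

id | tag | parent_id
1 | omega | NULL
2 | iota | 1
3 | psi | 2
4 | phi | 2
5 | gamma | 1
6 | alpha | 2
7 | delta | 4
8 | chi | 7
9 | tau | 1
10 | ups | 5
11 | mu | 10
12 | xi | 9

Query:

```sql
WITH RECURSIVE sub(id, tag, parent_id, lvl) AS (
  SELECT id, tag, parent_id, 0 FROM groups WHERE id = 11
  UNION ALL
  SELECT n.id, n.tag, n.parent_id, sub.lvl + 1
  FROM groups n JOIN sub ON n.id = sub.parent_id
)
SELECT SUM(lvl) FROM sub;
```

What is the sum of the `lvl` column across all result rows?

Base: id=11 (mu), parent_id=10, lvl 0.
Iteration 1: join on id=10 -> ups (id 10, parent_id=5, lvl 1).
Iteration 2: join on id=5 -> gamma (id 5, parent_id=1, lvl 2).
Iteration 3: join on id=1 -> omega (id 1, parent_id=NULL, lvl 3).
Iteration 4: parent_id is NULL; no match; recursion stops.
SUM(lvl) = 0 + 1 + 2 + 3 = 6.

6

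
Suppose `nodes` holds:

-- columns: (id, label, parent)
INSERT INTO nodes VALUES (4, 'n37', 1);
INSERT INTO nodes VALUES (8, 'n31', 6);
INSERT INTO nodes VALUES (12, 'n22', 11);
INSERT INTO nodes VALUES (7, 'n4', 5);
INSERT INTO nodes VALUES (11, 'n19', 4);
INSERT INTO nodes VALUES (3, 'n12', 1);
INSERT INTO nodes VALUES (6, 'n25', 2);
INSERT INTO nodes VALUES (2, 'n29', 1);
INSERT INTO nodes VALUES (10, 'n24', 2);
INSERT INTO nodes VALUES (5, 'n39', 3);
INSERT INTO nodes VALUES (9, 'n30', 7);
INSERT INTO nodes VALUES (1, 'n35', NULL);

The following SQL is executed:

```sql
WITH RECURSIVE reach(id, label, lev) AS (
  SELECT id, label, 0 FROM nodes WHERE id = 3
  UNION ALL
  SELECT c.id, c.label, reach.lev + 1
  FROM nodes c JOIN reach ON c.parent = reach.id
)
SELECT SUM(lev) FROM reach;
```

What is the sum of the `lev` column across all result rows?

6

Base: id=3 (n12) at lev 0.
Iteration 1: rows with parent in {3} -> n39 (id 5, lev 1).
Iteration 2: rows with parent in {5} -> n4 (id 7, lev 2).
Iteration 3: rows with parent in {7} -> n30 (id 9, lev 3).
Iteration 4: no rows with parent in {9}; recursion stops.
SUM(lev) = 0 + 1 + 2 + 3 = 6.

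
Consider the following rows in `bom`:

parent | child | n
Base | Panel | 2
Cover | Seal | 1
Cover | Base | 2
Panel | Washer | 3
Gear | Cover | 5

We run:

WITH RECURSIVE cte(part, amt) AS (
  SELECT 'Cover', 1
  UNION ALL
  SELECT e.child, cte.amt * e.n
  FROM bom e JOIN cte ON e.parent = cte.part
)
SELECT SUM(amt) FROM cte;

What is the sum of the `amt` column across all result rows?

20

Base: (Cover, amt=1).
Iteration 1: components of {Cover} -> Base = 1*2 = 2, Seal = 1*1 = 1.
Iteration 2: components of {Base,Seal} -> Panel = 2*2 = 4.
Iteration 3: components of {Panel} -> Washer = 4*3 = 12.
Iteration 4: no further components; recursion stops.
SUM(amt) = 1 + 1 + 2 + 4 + 12 = 20.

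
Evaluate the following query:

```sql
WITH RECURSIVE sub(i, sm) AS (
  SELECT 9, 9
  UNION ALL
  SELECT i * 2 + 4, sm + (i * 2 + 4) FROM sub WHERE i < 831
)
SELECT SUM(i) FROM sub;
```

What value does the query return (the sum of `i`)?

Base: i=9, sm=9.
Iteration 1: 9 < 831 holds -> i = 9 * 2 + 4 = 22, sm = 9 + 22 = 31.
Iteration 2: 22 < 831 holds -> i = 22 * 2 + 4 = 48, sm = 31 + 48 = 79.
Iteration 3: 48 < 831 holds -> i = 48 * 2 + 4 = 100, sm = 79 + 100 = 179.
Iteration 4: 100 < 831 holds -> i = 100 * 2 + 4 = 204, sm = 179 + 204 = 383.
Iteration 5: 204 < 831 holds -> i = 204 * 2 + 4 = 412, sm = 383 + 412 = 795.
Iteration 6: 412 < 831 holds -> i = 412 * 2 + 4 = 828, sm = 795 + 828 = 1623.
Iteration 7: 828 < 831 holds -> i = 828 * 2 + 4 = 1660, sm = 1623 + 1660 = 3283.
Iteration 8: 1660 < 831 fails; recursion stops.
SUM(i) = 9 + 22 + 48 + 100 + 204 + 412 + 828 + 1660 = 3283.

3283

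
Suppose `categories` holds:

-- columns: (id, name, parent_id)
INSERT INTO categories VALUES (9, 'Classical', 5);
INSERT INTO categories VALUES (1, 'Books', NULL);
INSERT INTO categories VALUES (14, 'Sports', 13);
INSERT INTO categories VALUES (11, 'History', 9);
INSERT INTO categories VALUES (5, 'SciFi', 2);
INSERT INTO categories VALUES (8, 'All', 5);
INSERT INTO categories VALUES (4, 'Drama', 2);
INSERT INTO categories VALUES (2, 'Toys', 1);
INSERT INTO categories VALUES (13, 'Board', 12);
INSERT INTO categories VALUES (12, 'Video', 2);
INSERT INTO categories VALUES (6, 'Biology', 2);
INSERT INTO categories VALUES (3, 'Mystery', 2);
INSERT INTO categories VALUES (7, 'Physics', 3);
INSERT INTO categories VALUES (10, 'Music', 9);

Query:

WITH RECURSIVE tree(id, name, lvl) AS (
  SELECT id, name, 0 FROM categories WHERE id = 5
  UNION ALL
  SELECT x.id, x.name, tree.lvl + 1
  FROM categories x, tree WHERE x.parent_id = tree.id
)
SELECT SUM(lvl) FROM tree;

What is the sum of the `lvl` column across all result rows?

Base: id=5 (SciFi) at lvl 0.
Iteration 1: rows with parent_id in {5} -> All (id 8, lvl 1), Classical (id 9, lvl 1).
Iteration 2: rows with parent_id in {8,9} -> Music (id 10, lvl 2), History (id 11, lvl 2).
Iteration 3: no rows with parent_id in {10,11}; recursion stops.
SUM(lvl) = 0 + 1 + 1 + 2 + 2 = 6.

6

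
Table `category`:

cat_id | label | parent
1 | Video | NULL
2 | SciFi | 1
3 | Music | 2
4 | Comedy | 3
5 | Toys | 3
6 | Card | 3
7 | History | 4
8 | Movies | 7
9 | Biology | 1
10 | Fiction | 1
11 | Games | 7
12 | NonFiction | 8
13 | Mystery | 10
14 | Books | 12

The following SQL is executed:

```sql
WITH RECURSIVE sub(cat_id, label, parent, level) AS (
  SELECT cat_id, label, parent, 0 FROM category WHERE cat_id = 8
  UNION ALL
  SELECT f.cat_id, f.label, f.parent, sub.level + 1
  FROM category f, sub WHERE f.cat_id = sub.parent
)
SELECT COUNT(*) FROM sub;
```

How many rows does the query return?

Base: cat_id=8 (Movies), parent=7, level 0.
Iteration 1: join on cat_id=7 -> History (id 7, parent=4, level 1).
Iteration 2: join on cat_id=4 -> Comedy (id 4, parent=3, level 2).
Iteration 3: join on cat_id=3 -> Music (id 3, parent=2, level 3).
Iteration 4: join on cat_id=2 -> SciFi (id 2, parent=1, level 4).
Iteration 5: join on cat_id=1 -> Video (id 1, parent=NULL, level 5).
Iteration 6: parent is NULL; no match; recursion stops.
Total rows emitted: 6.

6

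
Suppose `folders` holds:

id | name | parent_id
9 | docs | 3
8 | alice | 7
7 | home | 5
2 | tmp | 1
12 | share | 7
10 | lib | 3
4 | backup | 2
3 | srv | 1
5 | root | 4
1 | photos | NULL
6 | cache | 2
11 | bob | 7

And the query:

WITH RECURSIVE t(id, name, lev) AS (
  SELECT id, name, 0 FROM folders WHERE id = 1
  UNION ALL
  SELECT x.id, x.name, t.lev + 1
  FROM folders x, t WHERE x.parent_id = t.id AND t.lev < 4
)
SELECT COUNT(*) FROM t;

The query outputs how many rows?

9

Base: id=1 (photos) at lev 0.
Iteration 1: rows with parent_id in {1} -> tmp (id 2, lev 1), srv (id 3, lev 1).
Iteration 2: rows with parent_id in {2,3} -> backup (id 4, lev 2), cache (id 6, lev 2), docs (id 9, lev 2), lib (id 10, lev 2).
Iteration 3: rows with parent_id in {4,6,9,10} -> root (id 5, lev 3).
Iteration 4: rows with parent_id in {5} -> home (id 7, lev 4).
Iteration 5: lev < 4 fails for all current rows; recursion stops.
Total rows emitted: 9.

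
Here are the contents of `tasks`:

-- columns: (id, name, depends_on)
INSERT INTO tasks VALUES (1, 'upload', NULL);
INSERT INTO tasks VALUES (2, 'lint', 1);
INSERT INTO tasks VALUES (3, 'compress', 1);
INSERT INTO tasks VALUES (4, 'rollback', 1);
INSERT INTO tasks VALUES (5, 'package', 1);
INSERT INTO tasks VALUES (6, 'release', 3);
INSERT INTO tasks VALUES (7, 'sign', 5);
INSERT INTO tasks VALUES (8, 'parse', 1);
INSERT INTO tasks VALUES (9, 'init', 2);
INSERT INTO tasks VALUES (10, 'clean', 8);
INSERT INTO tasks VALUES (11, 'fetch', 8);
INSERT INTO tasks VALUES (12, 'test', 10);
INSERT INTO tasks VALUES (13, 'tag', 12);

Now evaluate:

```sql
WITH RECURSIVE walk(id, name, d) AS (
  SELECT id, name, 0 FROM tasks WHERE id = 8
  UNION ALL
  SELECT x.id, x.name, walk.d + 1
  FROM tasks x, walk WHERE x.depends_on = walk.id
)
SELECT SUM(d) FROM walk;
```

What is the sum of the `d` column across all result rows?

Base: id=8 (parse) at d 0.
Iteration 1: rows with depends_on in {8} -> clean (id 10, d 1), fetch (id 11, d 1).
Iteration 2: rows with depends_on in {10,11} -> test (id 12, d 2).
Iteration 3: rows with depends_on in {12} -> tag (id 13, d 3).
Iteration 4: no rows with depends_on in {13}; recursion stops.
SUM(d) = 0 + 1 + 1 + 2 + 3 = 7.

7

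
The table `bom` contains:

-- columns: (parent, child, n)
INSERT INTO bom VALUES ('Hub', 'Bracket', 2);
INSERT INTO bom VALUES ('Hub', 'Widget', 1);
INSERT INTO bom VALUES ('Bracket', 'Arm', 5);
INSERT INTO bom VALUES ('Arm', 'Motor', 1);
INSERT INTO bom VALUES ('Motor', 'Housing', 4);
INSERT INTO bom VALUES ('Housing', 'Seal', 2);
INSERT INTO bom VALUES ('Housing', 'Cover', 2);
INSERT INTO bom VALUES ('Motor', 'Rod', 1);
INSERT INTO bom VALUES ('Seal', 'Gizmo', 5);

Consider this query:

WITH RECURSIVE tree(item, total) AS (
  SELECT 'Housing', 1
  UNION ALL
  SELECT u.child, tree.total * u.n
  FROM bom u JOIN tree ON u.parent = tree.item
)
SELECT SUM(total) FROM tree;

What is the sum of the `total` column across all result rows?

15

Base: (Housing, total=1).
Iteration 1: components of {Housing} -> Cover = 1*2 = 2, Seal = 1*2 = 2.
Iteration 2: components of {Cover,Seal} -> Gizmo = 2*5 = 10.
Iteration 3: no further components; recursion stops.
SUM(total) = 1 + 2 + 2 + 10 = 15.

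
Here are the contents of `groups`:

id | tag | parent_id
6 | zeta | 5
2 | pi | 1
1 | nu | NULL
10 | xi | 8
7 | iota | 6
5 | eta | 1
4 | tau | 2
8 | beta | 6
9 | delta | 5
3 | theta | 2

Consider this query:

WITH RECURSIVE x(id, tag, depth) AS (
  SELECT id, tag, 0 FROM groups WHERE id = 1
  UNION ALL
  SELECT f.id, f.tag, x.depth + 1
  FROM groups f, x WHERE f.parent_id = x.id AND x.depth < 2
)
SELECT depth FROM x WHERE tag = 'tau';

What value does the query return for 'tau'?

Base: id=1 (nu) at depth 0.
Iteration 1: rows with parent_id in {1} -> pi (id 2, depth 1), eta (id 5, depth 1).
Iteration 2: rows with parent_id in {2,5} -> theta (id 3, depth 2), tau (id 4, depth 2), zeta (id 6, depth 2), delta (id 9, depth 2).
Iteration 3: depth < 2 fails for all current rows; recursion stops.

2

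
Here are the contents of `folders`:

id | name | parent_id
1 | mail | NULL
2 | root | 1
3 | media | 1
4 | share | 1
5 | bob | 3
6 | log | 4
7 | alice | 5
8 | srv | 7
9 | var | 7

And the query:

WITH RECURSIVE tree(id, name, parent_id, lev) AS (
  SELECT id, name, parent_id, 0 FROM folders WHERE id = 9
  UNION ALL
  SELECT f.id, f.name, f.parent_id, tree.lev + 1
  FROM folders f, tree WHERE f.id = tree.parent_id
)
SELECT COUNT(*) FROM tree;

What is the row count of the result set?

Base: id=9 (var), parent_id=7, lev 0.
Iteration 1: join on id=7 -> alice (id 7, parent_id=5, lev 1).
Iteration 2: join on id=5 -> bob (id 5, parent_id=3, lev 2).
Iteration 3: join on id=3 -> media (id 3, parent_id=1, lev 3).
Iteration 4: join on id=1 -> mail (id 1, parent_id=NULL, lev 4).
Iteration 5: parent_id is NULL; no match; recursion stops.
Total rows emitted: 5.

5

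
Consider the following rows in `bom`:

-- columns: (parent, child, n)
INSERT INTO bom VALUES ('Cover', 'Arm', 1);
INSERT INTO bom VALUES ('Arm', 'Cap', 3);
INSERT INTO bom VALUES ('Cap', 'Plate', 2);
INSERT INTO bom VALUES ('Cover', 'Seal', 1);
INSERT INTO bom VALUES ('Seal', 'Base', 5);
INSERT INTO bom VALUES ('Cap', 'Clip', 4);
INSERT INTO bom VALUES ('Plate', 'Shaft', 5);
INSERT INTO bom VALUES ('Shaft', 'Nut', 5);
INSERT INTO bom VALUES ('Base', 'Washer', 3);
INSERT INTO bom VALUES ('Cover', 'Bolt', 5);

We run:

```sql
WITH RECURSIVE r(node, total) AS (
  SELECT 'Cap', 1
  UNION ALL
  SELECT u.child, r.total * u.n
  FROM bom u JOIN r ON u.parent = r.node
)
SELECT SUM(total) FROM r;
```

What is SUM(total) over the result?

Base: (Cap, total=1).
Iteration 1: components of {Cap} -> Clip = 1*4 = 4, Plate = 1*2 = 2.
Iteration 2: components of {Clip,Plate} -> Shaft = 2*5 = 10.
Iteration 3: components of {Shaft} -> Nut = 10*5 = 50.
Iteration 4: no further components; recursion stops.
SUM(total) = 1 + 2 + 4 + 10 + 50 = 67.

67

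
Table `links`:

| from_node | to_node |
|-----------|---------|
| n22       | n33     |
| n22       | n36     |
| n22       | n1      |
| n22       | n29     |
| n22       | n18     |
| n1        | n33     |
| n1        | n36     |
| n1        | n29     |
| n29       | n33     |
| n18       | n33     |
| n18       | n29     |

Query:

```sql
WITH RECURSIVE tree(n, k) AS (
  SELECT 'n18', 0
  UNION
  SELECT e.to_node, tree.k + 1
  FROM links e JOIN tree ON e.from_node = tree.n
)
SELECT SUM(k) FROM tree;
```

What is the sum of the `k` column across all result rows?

4

Base: (n18, k=0).
Iteration 1: edges from {n18} -> (n29, k=1), (n33, k=1).
Iteration 2: edges from {n29,n33} -> (n33, k=2).
Iteration 3: no outgoing edges from {n33}; recursion stops.
SUM(k) = 0 + 1 + 1 + 2 = 4.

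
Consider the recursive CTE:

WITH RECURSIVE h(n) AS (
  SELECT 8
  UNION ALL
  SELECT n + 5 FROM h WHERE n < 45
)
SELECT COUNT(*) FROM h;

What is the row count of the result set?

9

Base: n=8.
Iteration 1: 8 < 45 holds -> n = 8 + 5 = 13.
Iteration 2: 13 < 45 holds -> n = 13 + 5 = 18.
Iteration 3: 18 < 45 holds -> n = 18 + 5 = 23.
Iteration 4: 23 < 45 holds -> n = 23 + 5 = 28.
Iteration 5: 28 < 45 holds -> n = 28 + 5 = 33.
Iteration 6: 33 < 45 holds -> n = 33 + 5 = 38.
Iteration 7: 38 < 45 holds -> n = 38 + 5 = 43.
Iteration 8: 43 < 45 holds -> n = 43 + 5 = 48.
Iteration 9: 48 < 45 fails; recursion stops.
Total rows emitted: 9.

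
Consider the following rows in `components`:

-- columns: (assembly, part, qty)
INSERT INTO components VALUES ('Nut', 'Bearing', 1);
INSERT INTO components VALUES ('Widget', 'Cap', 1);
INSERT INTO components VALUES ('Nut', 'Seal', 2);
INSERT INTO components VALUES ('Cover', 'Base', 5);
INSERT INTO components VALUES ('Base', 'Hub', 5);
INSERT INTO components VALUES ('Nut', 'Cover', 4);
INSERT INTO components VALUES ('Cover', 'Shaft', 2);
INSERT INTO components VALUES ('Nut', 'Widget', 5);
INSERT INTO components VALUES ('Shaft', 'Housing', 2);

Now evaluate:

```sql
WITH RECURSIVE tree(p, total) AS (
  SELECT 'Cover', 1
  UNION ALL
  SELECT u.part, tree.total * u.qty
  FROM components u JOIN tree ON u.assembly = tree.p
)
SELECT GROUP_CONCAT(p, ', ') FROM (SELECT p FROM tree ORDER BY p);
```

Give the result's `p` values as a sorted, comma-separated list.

Base, Cover, Housing, Hub, Shaft

Base: (Cover, total=1).
Iteration 1: components of {Cover} -> Base = 1*5 = 5, Shaft = 1*2 = 2.
Iteration 2: components of {Base,Shaft} -> Housing = 2*2 = 4, Hub = 5*5 = 25.
Iteration 3: no further components; recursion stops.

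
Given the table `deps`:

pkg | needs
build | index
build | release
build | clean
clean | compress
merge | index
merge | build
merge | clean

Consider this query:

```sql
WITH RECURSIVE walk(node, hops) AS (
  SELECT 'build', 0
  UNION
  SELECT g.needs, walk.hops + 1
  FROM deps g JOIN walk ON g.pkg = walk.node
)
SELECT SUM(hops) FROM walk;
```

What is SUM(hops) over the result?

5

Base: (build, hops=0).
Iteration 1: edges from {build} -> (clean, hops=1), (index, hops=1), (release, hops=1).
Iteration 2: edges from {clean,index,release} -> (compress, hops=2).
Iteration 3: no outgoing edges from {compress}; recursion stops.
SUM(hops) = 0 + 1 + 1 + 1 + 2 = 5.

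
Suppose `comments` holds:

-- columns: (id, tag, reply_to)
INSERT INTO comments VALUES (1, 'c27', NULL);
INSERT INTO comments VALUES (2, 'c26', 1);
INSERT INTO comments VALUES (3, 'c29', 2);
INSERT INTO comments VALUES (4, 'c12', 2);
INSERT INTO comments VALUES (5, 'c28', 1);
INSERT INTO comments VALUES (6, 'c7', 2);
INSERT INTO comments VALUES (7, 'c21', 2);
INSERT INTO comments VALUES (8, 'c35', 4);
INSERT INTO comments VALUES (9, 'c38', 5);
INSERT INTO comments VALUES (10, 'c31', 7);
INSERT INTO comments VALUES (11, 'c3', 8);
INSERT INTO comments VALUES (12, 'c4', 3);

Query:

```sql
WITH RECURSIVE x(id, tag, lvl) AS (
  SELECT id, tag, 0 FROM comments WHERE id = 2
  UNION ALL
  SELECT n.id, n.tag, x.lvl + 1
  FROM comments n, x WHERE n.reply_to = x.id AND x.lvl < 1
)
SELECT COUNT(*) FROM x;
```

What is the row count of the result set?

Base: id=2 (c26) at lvl 0.
Iteration 1: rows with reply_to in {2} -> c29 (id 3, lvl 1), c12 (id 4, lvl 1), c7 (id 6, lvl 1), c21 (id 7, lvl 1).
Iteration 2: lvl < 1 fails for all current rows; recursion stops.
Total rows emitted: 5.

5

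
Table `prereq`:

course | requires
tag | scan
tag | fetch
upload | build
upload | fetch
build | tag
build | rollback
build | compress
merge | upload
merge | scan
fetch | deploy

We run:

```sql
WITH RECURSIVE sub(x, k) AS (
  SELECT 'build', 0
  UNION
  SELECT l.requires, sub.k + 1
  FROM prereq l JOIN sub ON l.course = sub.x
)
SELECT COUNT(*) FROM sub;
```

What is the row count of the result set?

7

Base: (build, k=0).
Iteration 1: edges from {build} -> (compress, k=1), (rollback, k=1), (tag, k=1).
Iteration 2: edges from {compress,rollback,tag} -> (fetch, k=2), (scan, k=2).
Iteration 3: edges from {fetch,scan} -> (deploy, k=3).
Iteration 4: no outgoing edges from {deploy}; recursion stops.
Total rows emitted: 7.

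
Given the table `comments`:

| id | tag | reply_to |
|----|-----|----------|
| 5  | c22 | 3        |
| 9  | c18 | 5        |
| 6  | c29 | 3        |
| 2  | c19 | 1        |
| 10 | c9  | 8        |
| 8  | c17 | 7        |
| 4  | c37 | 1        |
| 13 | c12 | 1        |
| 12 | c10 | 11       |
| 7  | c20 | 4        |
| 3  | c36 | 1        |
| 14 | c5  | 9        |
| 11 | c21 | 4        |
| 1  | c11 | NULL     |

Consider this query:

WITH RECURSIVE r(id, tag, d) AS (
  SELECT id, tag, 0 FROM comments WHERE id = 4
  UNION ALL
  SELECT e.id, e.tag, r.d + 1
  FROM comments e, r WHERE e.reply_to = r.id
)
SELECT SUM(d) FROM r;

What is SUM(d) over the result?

Base: id=4 (c37) at d 0.
Iteration 1: rows with reply_to in {4} -> c20 (id 7, d 1), c21 (id 11, d 1).
Iteration 2: rows with reply_to in {7,11} -> c17 (id 8, d 2), c10 (id 12, d 2).
Iteration 3: rows with reply_to in {8,12} -> c9 (id 10, d 3).
Iteration 4: no rows with reply_to in {10}; recursion stops.
SUM(d) = 0 + 1 + 1 + 2 + 2 + 3 = 9.

9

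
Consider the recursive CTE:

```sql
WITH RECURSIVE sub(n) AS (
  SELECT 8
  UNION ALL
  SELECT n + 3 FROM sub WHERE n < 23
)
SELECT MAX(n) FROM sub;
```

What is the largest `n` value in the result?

23

Base: n=8.
Iteration 1: 8 < 23 holds -> n = 8 + 3 = 11.
Iteration 2: 11 < 23 holds -> n = 11 + 3 = 14.
Iteration 3: 14 < 23 holds -> n = 14 + 3 = 17.
Iteration 4: 17 < 23 holds -> n = 17 + 3 = 20.
Iteration 5: 20 < 23 holds -> n = 20 + 3 = 23.
Iteration 6: 23 < 23 fails; recursion stops.
n values: 8, 11, 14, 17, 20, 23; the maximum is 23.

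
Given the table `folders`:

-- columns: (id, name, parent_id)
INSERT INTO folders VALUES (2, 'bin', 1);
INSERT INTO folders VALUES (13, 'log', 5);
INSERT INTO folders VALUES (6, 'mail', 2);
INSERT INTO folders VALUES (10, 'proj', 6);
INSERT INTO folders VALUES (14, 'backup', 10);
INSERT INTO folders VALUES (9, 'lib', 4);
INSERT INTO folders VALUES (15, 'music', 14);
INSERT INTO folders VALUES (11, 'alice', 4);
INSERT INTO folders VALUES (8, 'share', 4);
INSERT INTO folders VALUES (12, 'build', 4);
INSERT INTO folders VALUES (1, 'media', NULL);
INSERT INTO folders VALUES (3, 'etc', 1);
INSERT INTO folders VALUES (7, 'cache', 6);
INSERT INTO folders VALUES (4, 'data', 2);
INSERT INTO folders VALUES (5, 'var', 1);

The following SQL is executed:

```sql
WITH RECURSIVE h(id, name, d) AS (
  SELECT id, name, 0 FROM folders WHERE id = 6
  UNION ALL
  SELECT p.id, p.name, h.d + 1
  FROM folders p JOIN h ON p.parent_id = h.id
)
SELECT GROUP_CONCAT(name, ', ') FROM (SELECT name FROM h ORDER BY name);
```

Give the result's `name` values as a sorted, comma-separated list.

Base: id=6 (mail) at d 0.
Iteration 1: rows with parent_id in {6} -> cache (id 7, d 1), proj (id 10, d 1).
Iteration 2: rows with parent_id in {7,10} -> backup (id 14, d 2).
Iteration 3: rows with parent_id in {14} -> music (id 15, d 3).
Iteration 4: no rows with parent_id in {15}; recursion stops.

backup, cache, mail, music, proj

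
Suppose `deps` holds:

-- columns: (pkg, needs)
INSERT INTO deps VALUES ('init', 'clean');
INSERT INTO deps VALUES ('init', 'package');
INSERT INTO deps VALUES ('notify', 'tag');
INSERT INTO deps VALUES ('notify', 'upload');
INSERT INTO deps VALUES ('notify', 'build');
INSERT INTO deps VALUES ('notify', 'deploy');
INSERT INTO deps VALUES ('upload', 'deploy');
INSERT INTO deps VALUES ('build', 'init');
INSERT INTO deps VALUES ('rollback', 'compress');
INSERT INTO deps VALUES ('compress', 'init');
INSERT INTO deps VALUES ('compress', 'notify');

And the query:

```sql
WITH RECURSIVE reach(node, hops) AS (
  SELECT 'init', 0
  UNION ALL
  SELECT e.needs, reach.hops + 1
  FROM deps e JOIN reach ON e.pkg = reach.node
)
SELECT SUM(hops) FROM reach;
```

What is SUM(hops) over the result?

Base: (init, hops=0).
Iteration 1: edges from {init} -> (clean, hops=1), (package, hops=1).
Iteration 2: no outgoing edges from {clean,package}; recursion stops.
SUM(hops) = 0 + 1 + 1 = 2.

2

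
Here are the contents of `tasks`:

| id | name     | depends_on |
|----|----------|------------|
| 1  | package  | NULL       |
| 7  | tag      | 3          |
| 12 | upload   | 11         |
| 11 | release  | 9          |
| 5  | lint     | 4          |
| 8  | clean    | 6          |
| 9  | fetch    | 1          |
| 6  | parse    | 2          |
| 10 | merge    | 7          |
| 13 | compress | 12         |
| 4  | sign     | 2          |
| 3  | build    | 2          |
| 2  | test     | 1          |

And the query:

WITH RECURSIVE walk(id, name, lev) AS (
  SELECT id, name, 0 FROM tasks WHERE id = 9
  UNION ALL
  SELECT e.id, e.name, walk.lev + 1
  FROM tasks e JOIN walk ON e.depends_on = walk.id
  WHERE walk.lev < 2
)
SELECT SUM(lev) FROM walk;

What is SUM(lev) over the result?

3

Base: id=9 (fetch) at lev 0.
Iteration 1: rows with depends_on in {9} -> release (id 11, lev 1).
Iteration 2: rows with depends_on in {11} -> upload (id 12, lev 2).
Iteration 3: lev < 2 fails for all current rows; recursion stops.
SUM(lev) = 0 + 1 + 2 = 3.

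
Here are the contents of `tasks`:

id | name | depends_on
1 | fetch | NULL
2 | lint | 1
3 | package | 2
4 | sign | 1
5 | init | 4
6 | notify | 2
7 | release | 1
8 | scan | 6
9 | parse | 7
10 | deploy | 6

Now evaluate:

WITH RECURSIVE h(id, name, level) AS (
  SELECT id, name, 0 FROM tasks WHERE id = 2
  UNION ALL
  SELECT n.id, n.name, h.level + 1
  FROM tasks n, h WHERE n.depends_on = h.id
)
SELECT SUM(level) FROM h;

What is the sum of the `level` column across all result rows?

Base: id=2 (lint) at level 0.
Iteration 1: rows with depends_on in {2} -> package (id 3, level 1), notify (id 6, level 1).
Iteration 2: rows with depends_on in {3,6} -> scan (id 8, level 2), deploy (id 10, level 2).
Iteration 3: no rows with depends_on in {8,10}; recursion stops.
SUM(level) = 0 + 1 + 1 + 2 + 2 = 6.

6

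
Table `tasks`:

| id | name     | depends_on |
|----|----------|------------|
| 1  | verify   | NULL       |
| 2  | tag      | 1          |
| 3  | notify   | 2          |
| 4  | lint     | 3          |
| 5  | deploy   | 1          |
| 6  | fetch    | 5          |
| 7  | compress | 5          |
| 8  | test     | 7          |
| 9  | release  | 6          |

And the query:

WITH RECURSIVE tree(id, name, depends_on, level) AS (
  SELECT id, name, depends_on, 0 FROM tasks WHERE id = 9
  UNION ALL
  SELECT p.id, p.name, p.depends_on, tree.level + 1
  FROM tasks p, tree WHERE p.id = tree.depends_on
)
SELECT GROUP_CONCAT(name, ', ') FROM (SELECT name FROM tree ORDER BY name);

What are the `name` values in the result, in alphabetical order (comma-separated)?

Base: id=9 (release), depends_on=6, level 0.
Iteration 1: join on id=6 -> fetch (id 6, depends_on=5, level 1).
Iteration 2: join on id=5 -> deploy (id 5, depends_on=1, level 2).
Iteration 3: join on id=1 -> verify (id 1, depends_on=NULL, level 3).
Iteration 4: depends_on is NULL; no match; recursion stops.

deploy, fetch, release, verify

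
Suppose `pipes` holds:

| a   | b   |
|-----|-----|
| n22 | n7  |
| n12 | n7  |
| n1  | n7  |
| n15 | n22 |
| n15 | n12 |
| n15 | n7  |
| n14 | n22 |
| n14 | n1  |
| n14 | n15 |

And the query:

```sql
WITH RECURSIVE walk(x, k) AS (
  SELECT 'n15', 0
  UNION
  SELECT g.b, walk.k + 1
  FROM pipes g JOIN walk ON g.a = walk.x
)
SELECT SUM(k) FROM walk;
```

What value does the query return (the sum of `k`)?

5

Base: (n15, k=0).
Iteration 1: edges from {n15} -> (n12, k=1), (n22, k=1), (n7, k=1).
Iteration 2: edges from {n12,n22,n7} -> (n7, k=2). [UNION drops 1 duplicate row(s)]
Iteration 3: no outgoing edges from {n7}; recursion stops.
SUM(k) = 0 + 1 + 1 + 1 + 2 = 5.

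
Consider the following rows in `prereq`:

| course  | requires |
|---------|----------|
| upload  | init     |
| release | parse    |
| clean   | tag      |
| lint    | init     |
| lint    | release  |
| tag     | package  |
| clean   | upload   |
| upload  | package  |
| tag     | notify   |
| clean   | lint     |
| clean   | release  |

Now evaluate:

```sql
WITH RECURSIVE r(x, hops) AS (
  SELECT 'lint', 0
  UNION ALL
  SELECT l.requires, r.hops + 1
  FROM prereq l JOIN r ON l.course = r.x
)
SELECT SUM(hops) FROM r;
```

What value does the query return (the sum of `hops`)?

Base: (lint, hops=0).
Iteration 1: edges from {lint} -> (init, hops=1), (release, hops=1).
Iteration 2: edges from {init,release} -> (parse, hops=2).
Iteration 3: no outgoing edges from {parse}; recursion stops.
SUM(hops) = 0 + 1 + 1 + 2 = 4.

4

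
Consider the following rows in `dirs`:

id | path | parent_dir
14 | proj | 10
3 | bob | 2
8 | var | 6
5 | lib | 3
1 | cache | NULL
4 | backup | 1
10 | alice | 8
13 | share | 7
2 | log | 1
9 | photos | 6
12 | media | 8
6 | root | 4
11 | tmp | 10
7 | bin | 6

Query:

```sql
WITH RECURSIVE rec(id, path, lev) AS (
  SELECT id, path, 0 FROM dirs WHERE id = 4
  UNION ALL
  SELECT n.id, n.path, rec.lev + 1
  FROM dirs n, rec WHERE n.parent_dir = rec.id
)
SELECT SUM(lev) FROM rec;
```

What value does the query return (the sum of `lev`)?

Base: id=4 (backup) at lev 0.
Iteration 1: rows with parent_dir in {4} -> root (id 6, lev 1).
Iteration 2: rows with parent_dir in {6} -> bin (id 7, lev 2), var (id 8, lev 2), photos (id 9, lev 2).
Iteration 3: rows with parent_dir in {7,8,9} -> alice (id 10, lev 3), media (id 12, lev 3), share (id 13, lev 3).
Iteration 4: rows with parent_dir in {10,12,13} -> tmp (id 11, lev 4), proj (id 14, lev 4).
Iteration 5: no rows with parent_dir in {11,14}; recursion stops.
SUM(lev) = 0 + 1 + 2 + 2 + 2 + 3 + 3 + 3 + 4 + 4 = 24.

24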